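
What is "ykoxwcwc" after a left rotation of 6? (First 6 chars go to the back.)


Input: 'ykoxwcwc', shift = 6
Operation: split at index 6 and swap parts
Front part s[0:6] = 'ykoxwc'
Back part s[6:] = 'wc'
Rotated = back + front = 'wc' + 'ykoxwc'
Result: wcykoxwc


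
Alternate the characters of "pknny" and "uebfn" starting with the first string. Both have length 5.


String 1: 'pknny'
String 2: 'uebfn'
Operation: alternate characters
Pairs: 'p'+'u', 'k'+'e', 'n'+'b', 'n'+'f', 'y'+'n'
Result: pukenbnfyn


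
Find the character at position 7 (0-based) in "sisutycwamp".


Input string: 'sisutycwamp'
Operation: get character at index 7
Index mapping: s[0]='s', s[1]='i', s[2]='s', s[3]='u', s[4]='t', s[5]='y', s[6]='c', s[7]='w'
Result: 'w'


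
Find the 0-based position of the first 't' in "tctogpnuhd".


Input string: 'tctogpnuhd'
Target: 't'
Scanning left to right: s[0]='t'
First match at index: 0


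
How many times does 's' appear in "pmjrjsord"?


Input string: 'pmjrjsord'
Target character: 's'
Scan each position: s[5]='s'
Matches found at indices: 5
Total: 1


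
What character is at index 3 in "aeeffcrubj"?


Input string: 'aeeffcrubj'
Operation: get character at index 3
Index mapping: s[0]='a', s[1]='e', s[2]='e', s[3]='f'
Result: 'f'


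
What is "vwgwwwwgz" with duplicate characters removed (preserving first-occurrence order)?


Input: 'vwgwwwwgz'
Operation: keep first occurrence of each character
Scan: s[0]='v' new -> keep; s[1]='w' new -> keep; s[2]='g' new -> keep; s[3]='w' seen -> skip; s[4]='w' seen -> skip; s[5]='w' seen -> skip; s[6]='w' seen -> skip; s[7]='g' seen -> skip; s[8]='z' new -> keep
Result: vwgz


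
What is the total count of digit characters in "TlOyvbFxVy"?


Input string: 'TlOyvbFxVy'
Operation: count digit characters (0-9)
Scan: 'T', 'l', 'O', 'y', 'v', 'b', 'F', 'x', 'V', 'y'
Digits found: 0
Result: 0


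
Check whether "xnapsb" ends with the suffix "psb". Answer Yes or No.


Input string: 'xnapsb'
Suffix to check: 'psb'
Last 3 characters of input: 'psb'
Match: True
Result: Yes


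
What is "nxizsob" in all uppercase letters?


Input string: 'nxizsob'
Operation: convert each letter to uppercase
Mapping: 'n'->'N', 'x'->'X', 'i'->'I', 'z'->'Z', 's'->'S', 'o'->'O', 'b'->'B'
Result: NXIZSOB


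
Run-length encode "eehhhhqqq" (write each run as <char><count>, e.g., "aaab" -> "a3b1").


Input: 'eehhhhqqq'
Operation: identify consecutive runs
Runs: 'ee' -> e2, 'hhhh' -> h4, 'qqq' -> q3
Encoded: e2h4q3


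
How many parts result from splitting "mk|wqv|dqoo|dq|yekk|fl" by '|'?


Input string: 'mk|wqv|dqoo|dq|yekk|fl'
Delimiter: '|'
Split result: 'mk', 'wqv', 'dqoo', 'dq', 'yekk', 'fl'
Number of parts: 6


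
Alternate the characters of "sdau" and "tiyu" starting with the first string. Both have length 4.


String 1: 'sdau'
String 2: 'tiyu'
Operation: alternate characters
Pairs: 's'+'t', 'd'+'i', 'a'+'y', 'u'+'u'
Result: stdiayuu


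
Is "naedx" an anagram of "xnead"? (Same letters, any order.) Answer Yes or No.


String 1: 'xnead' -> sorted: 'adenx'
String 2: 'naedx' -> sorted: 'adenx'
Compare sorted forms: 'adenx' == 'adenx'
Anagram: Yes


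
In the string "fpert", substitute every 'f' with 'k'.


Input string: 'fpert'
Operation: replace 'f' with 'k'
Positions of 'f': 0
After replacement: kpert


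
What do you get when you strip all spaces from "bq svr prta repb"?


Input string: 'bq svr prta repb'
Operation: remove all spaces
Words: 'bq', 'svr', 'prta', 'repb'
Join without spaces: bqsvrprtarepb


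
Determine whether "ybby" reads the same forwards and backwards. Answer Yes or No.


Input string: 'ybby'
Reversed: 'ybby'
Compare pairs: s[0]='y' vs s[3]='y' (match), s[1]='b' vs s[2]='b' (match)
Palindrome: Yes


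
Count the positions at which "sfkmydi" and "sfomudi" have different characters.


String 1: 'sfkmydi'
String 2: 'sfomudi'
Compare each position: pos 0: 's'=='s', pos 1: 'f'=='f', pos 2: 'k'!='o', pos 3: 'm'=='m', pos 4: 'y'!='u', pos 5: 'd'=='d', pos 6: 'i'=='i'
Differing positions: 2
Hamming distance: 2


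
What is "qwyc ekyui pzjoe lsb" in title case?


Input string: 'qwyc ekyui pzjoe lsb'
Operation: capitalize first letter of each word
Word transformations: 'qwyc'->'Qwyc', 'ekyui'->'Ekyui', 'pzjoe'->'Pzjoe', 'lsb'->'Lsb'
Result: Qwyc Ekyui Pzjoe Lsb


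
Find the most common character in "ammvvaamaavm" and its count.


Input: 'ammvvaamaavm'
Operation: tally each character
Counts: 'a':5, 'm':4, 'v':3
Maximum: 'a' appears 5 times


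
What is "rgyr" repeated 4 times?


Input string: 'rgyr'
Operation: repeat 4 times
Concatenation: 'rgyr' + 'rgyr' + 'rgyr' + 'rgyr'
Result: rgyrrgyrrgyrrgyr


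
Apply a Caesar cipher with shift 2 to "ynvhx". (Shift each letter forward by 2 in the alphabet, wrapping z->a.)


Input: 'ynvhx', shift = 2
Operation: for each letter, (position + 2) mod 26
Mapping: 'y'(24+2=26, 26 mod 26=0)->'a', 'n'(13+2=15)->'p', 'v'(21+2=23)->'x', 'h'(7+2=9)->'j', 'x'(23+2=25)->'z'
Result: apxjz


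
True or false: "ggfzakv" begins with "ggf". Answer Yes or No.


Input string: 'ggfzakv'
Prefix to check: 'ggf'
First 3 characters of input: 'ggf'
Match: True
Result: Yes


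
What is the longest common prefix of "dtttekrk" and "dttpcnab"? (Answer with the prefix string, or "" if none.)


String 1: 'dtttekrk'
String 2: 'dttpcnab'
Compare position by position:
pos 0: 'd' vs 'd' match
pos 1: 't' vs 't' match
pos 2: 't' vs 't' match
pos 3: 't' vs 'p' differ -> stop
Longest common prefix: "dtt" (length 3)


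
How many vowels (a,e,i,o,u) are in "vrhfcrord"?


Input string: 'vrhfcrord'
Operation: count vowels (a, e, i, o, u)
Scan: s[0]='v', s[1]='r', s[2]='h', s[3]='f', s[4]='c', s[5]='r', s[6]='o' (vowel), s[7]='r', s[8]='d'
Vowels found: 1
Result: 1


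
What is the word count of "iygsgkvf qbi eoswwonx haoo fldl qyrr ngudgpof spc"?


Input string: 'iygsgkvf qbi eoswwonx haoo fldl qyrr ngudgpof spc'
Operation: split by spaces
Words found: 'iygsgkvf', 'qbi', 'eoswwonx', 'haoo', 'fldl', 'qyrr', 'ngudgpof', 'spc'
Word count: 8


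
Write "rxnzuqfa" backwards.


Input string: 'rxnzuqfa'
Operation: reverse character order
Original order: 'r' -> 'x' -> 'n' -> 'z' -> 'u' -> 'q' -> 'f' -> 'a'
Reversed order: 'a' -> 'f' -> 'q' -> 'u' -> 'z' -> 'n' -> 'x' -> 'r'
Result: afquznxr


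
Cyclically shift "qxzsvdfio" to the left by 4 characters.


Input: 'qxzsvdfio', shift = 4
Operation: split at index 4 and swap parts
Front part s[0:4] = 'qxzs'
Back part s[4:] = 'vdfio'
Rotated = back + front = 'vdfio' + 'qxzs'
Result: vdfioqxzs


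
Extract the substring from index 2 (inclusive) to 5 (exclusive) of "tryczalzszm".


Input string: 'tryczalzszm'
Operation: slice [2:5]
Extract characters: s[2]='y', s[3]='c', s[4]='z'
Result: ycz


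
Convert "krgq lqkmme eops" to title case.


Input string: 'krgq lqkmme eops'
Operation: capitalize first letter of each word
Word transformations: 'krgq'->'Krgq', 'lqkmme'->'Lqkmme', 'eops'->'Eops'
Result: Krgq Lqkmme Eops


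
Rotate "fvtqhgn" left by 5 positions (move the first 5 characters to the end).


Input: 'fvtqhgn', shift = 5
Operation: split at index 5 and swap parts
Front part s[0:5] = 'fvtqh'
Back part s[5:] = 'gn'
Rotated = back + front = 'gn' + 'fvtqh'
Result: gnfvtqh


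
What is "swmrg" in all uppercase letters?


Input string: 'swmrg'
Operation: convert each letter to uppercase
Mapping: 's'->'S', 'w'->'W', 'm'->'M', 'r'->'R', 'g'->'G'
Result: SWMRG


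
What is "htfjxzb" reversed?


Input string: 'htfjxzb'
Operation: reverse character order
Original order: 'h' -> 't' -> 'f' -> 'j' -> 'x' -> 'z' -> 'b'
Reversed order: 'b' -> 'z' -> 'x' -> 'j' -> 'f' -> 't' -> 'h'
Result: bzxjfth


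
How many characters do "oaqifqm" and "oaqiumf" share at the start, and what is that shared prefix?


String 1: 'oaqifqm'
String 2: 'oaqiumf'
Compare position by position:
pos 0: 'o' vs 'o' match
pos 1: 'a' vs 'a' match
pos 2: 'q' vs 'q' match
pos 3: 'i' vs 'i' match
pos 4: 'f' vs 'u' differ -> stop
Longest common prefix: "oaqi" (length 4)


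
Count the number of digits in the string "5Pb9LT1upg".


Input string: '5Pb9LT1upg'
Operation: count digit characters (0-9)
Scan: '5'(digit), 'P', 'b', '9'(digit), 'L', 'T', '1'(digit), 'u', 'p', 'g'
Digits found: 3
Result: 3


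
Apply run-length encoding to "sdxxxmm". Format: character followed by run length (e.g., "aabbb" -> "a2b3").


Input: 'sdxxxmm'
Operation: identify consecutive runs
Runs: 's' -> s1, 'd' -> d1, 'xxx' -> x3, 'mm' -> m2
Encoded: s1d1x3m2


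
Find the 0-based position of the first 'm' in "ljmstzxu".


Input string: 'ljmstzxu'
Target: 'm'
Scanning left to right: s[0]='l', s[1]='j', s[2]='m'
First match at index: 2


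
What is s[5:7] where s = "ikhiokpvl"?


Input string: 'ikhiokpvl'
Operation: slice [5:7]
Extract characters: s[5]='k', s[6]='p'
Result: kp


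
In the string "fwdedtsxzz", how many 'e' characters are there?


Input string: 'fwdedtsxzz'
Target character: 'e'
Scan each position: s[3]='e'
Matches found at indices: 3
Total: 1


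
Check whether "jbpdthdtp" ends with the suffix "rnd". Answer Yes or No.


Input string: 'jbpdthdtp'
Suffix to check: 'rnd'
Last 3 characters of input: 'dtp'
Match: False
Result: No


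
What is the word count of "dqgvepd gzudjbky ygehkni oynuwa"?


Input string: 'dqgvepd gzudjbky ygehkni oynuwa'
Operation: split by spaces
Words found: 'dqgvepd', 'gzudjbky', 'ygehkni', 'oynuwa'
Word count: 4


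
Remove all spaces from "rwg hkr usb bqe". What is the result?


Input string: 'rwg hkr usb bqe'
Operation: remove all spaces
Words: 'rwg', 'hkr', 'usb', 'bqe'
Join without spaces: rwghkrusbbqe


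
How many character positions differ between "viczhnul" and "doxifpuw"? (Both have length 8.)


String 1: 'viczhnul'
String 2: 'doxifpuw'
Compare each position: pos 0: 'v'!='d', pos 1: 'i'!='o', pos 2: 'c'!='x', pos 3: 'z'!='i', pos 4: 'h'!='f', pos 5: 'n'!='p', pos 6: 'u'=='u', pos 7: 'l'!='w'
Differing positions: 7
Hamming distance: 7


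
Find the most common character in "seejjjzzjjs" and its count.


Input: 'seejjjzzjjs'
Operation: tally each character
Counts: 'e':2, 'j':5, 's':2, 'z':2
Maximum: 'j' appears 5 times


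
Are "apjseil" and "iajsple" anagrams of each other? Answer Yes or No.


String 1: 'apjseil' -> sorted: 'aeijlps'
String 2: 'iajsple' -> sorted: 'aeijlps'
Compare sorted forms: 'aeijlps' == 'aeijlps'
Anagram: Yes


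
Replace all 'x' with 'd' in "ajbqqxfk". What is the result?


Input string: 'ajbqqxfk'
Operation: replace 'x' with 'd'
Positions of 'x': 5
After replacement: ajbqqdfk


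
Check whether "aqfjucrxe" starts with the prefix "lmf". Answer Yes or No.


Input string: 'aqfjucrxe'
Prefix to check: 'lmf'
First 3 characters of input: 'aqf'
Match: False
Result: No


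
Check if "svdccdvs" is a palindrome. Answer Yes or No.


Input string: 'svdccdvs'
Reversed: 'svdccdvs'
Compare pairs: s[0]='s' vs s[7]='s' (match), s[1]='v' vs s[6]='v' (match), s[2]='d' vs s[5]='d' (match), s[3]='c' vs s[4]='c' (match)
Palindrome: Yes


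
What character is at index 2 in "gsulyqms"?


Input string: 'gsulyqms'
Operation: get character at index 2
Index mapping: s[0]='g', s[1]='s', s[2]='u'
Result: 'u'


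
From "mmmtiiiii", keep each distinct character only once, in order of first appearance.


Input: 'mmmtiiiii'
Operation: keep first occurrence of each character
Scan: s[0]='m' new -> keep; s[1]='m' seen -> skip; s[2]='m' seen -> skip; s[3]='t' new -> keep; s[4]='i' new -> keep; s[5]='i' seen -> skip; s[6]='i' seen -> skip; s[7]='i' seen -> skip; s[8]='i' seen -> skip
Result: mti


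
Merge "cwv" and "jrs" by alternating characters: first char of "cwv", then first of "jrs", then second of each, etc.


String 1: 'cwv'
String 2: 'jrs'
Operation: alternate characters
Pairs: 'c'+'j', 'w'+'r', 'v'+'s'
Result: cjwrvs


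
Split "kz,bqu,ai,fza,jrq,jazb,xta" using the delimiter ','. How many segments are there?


Input string: 'kz,bqu,ai,fza,jrq,jazb,xta'
Delimiter: ','
Split result: 'kz', 'bqu', 'ai', 'fza', 'jrq', 'jazb', 'xta'
Number of parts: 7


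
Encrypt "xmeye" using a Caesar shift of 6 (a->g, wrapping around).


Input: 'xmeye', shift = 6
Operation: for each letter, (position + 6) mod 26
Mapping: 'x'(23+6=29, 29 mod 26=3)->'d', 'm'(12+6=18)->'s', 'e'(4+6=10)->'k', 'y'(24+6=30, 30 mod 26=4)->'e', 'e'(4+6=10)->'k'
Result: dskek


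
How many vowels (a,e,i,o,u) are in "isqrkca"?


Input string: 'isqrkca'
Operation: count vowels (a, e, i, o, u)
Scan: s[0]='i' (vowel), s[1]='s', s[2]='q', s[3]='r', s[4]='k', s[5]='c', s[6]='a' (vowel)
Vowels found: 2
Result: 2


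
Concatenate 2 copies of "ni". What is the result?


Input string: 'ni'
Operation: repeat 2 times
Concatenation: 'ni' + 'ni'
Result: nini


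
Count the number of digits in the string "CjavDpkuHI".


Input string: 'CjavDpkuHI'
Operation: count digit characters (0-9)
Scan: 'C', 'j', 'a', 'v', 'D', 'p', 'k', 'u', 'H', 'I'
Digits found: 0
Result: 0


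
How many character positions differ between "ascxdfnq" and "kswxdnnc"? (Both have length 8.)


String 1: 'ascxdfnq'
String 2: 'kswxdnnc'
Compare each position: pos 0: 'a'!='k', pos 1: 's'=='s', pos 2: 'c'!='w', pos 3: 'x'=='x', pos 4: 'd'=='d', pos 5: 'f'!='n', pos 6: 'n'=='n', pos 7: 'q'!='c'
Differing positions: 4
Hamming distance: 4


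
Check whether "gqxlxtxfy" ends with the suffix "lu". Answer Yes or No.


Input string: 'gqxlxtxfy'
Suffix to check: 'lu'
Last 2 characters of input: 'fy'
Match: False
Result: No


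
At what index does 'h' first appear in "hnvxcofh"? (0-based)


Input string: 'hnvxcofh'
Target: 'h'
Scanning left to right: s[0]='h'
First match at index: 0


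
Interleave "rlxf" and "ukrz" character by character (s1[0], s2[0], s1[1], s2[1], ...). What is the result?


String 1: 'rlxf'
String 2: 'ukrz'
Operation: alternate characters
Pairs: 'r'+'u', 'l'+'k', 'x'+'r', 'f'+'z'
Result: rulkxrfz


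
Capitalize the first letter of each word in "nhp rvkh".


Input string: 'nhp rvkh'
Operation: capitalize first letter of each word
Word transformations: 'nhp'->'Nhp', 'rvkh'->'Rvkh'
Result: Nhp Rvkh


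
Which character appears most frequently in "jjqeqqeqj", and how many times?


Input: 'jjqeqqeqj'
Operation: tally each character
Counts: 'e':2, 'j':3, 'q':4
Maximum: 'q' appears 4 times


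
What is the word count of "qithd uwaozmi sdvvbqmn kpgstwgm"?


Input string: 'qithd uwaozmi sdvvbqmn kpgstwgm'
Operation: split by spaces
Words found: 'qithd', 'uwaozmi', 'sdvvbqmn', 'kpgstwgm'
Word count: 4


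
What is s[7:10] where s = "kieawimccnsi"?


Input string: 'kieawimccnsi'
Operation: slice [7:10]
Extract characters: s[7]='c', s[8]='c', s[9]='n'
Result: ccn


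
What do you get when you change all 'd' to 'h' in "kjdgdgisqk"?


Input string: 'kjdgdgisqk'
Operation: replace 'd' with 'h'
Positions of 'd': 2, 4
After replacement: kjhghgisqk


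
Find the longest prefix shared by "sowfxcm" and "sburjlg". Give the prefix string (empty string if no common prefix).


String 1: 'sowfxcm'
String 2: 'sburjlg'
Compare position by position:
pos 0: 's' vs 's' match
pos 1: 'o' vs 'b' differ -> stop
Longest common prefix: "s" (length 1)


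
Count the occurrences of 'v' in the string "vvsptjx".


Input string: 'vvsptjx'
Target character: 'v'
Scan each position: s[0]='v', s[1]='v'
Matches found at indices: 0, 1
Total: 2


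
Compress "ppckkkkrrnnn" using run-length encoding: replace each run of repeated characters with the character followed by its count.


Input: 'ppckkkkrrnnn'
Operation: identify consecutive runs
Runs: 'pp' -> p2, 'c' -> c1, 'kkkk' -> k4, 'rr' -> r2, 'nnn' -> n3
Encoded: p2c1k4r2n3


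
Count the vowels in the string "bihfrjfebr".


Input string: 'bihfrjfebr'
Operation: count vowels (a, e, i, o, u)
Scan: s[0]='b', s[1]='i' (vowel), s[2]='h', s[3]='f', s[4]='r', s[5]='j', s[6]='f', s[7]='e' (vowel), s[8]='b', s[9]='r'
Vowels found: 2
Result: 2


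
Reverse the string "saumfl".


Input string: 'saumfl'
Operation: reverse character order
Original order: 's' -> 'a' -> 'u' -> 'm' -> 'f' -> 'l'
Reversed order: 'l' -> 'f' -> 'm' -> 'u' -> 'a' -> 's'
Result: lfmuas


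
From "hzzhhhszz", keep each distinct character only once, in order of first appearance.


Input: 'hzzhhhszz'
Operation: keep first occurrence of each character
Scan: s[0]='h' new -> keep; s[1]='z' new -> keep; s[2]='z' seen -> skip; s[3]='h' seen -> skip; s[4]='h' seen -> skip; s[5]='h' seen -> skip; s[6]='s' new -> keep; s[7]='z' seen -> skip; s[8]='z' seen -> skip
Result: hzs


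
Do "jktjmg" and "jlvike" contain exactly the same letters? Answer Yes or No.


String 1: 'jktjmg' -> sorted: 'gjjkmt'
String 2: 'jlvike' -> sorted: 'eijklv'
Compare sorted forms: 'gjjkmt' != 'eijklv'
Anagram: No


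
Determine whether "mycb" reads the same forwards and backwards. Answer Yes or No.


Input string: 'mycb'
Reversed: 'bcym'
Compare pairs: s[0]='m' vs s[3]='b' (mismatch), s[1]='y' vs s[2]='c' (mismatch)
Palindrome: No


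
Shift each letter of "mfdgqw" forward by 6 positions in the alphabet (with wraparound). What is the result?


Input: 'mfdgqw', shift = 6
Operation: for each letter, (position + 6) mod 26
Mapping: 'm'(12+6=18)->'s', 'f'(5+6=11)->'l', 'd'(3+6=9)->'j', 'g'(6+6=12)->'m', 'q'(16+6=22)->'w', 'w'(22+6=28, 28 mod 26=2)->'c'
Result: sljmwc


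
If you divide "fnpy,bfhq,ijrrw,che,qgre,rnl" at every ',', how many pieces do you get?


Input string: 'fnpy,bfhq,ijrrw,che,qgre,rnl'
Delimiter: ','
Split result: 'fnpy', 'bfhq', 'ijrrw', 'che', 'qgre', 'rnl'
Number of parts: 6


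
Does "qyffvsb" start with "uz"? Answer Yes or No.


Input string: 'qyffvsb'
Prefix to check: 'uz'
First 2 characters of input: 'qy'
Match: False
Result: No


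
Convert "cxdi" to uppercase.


Input string: 'cxdi'
Operation: convert each letter to uppercase
Mapping: 'c'->'C', 'x'->'X', 'd'->'D', 'i'->'I'
Result: CXDI


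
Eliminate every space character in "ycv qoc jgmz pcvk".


Input string: 'ycv qoc jgmz pcvk'
Operation: remove all spaces
Words: 'ycv', 'qoc', 'jgmz', 'pcvk'
Join without spaces: ycvqocjgmzpcvk


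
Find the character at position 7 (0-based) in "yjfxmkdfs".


Input string: 'yjfxmkdfs'
Operation: get character at index 7
Index mapping: s[0]='y', s[1]='j', s[2]='f', s[3]='x', s[4]='m', s[5]='k', s[6]='d', s[7]='f'
Result: 'f'


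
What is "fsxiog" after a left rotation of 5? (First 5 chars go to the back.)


Input: 'fsxiog', shift = 5
Operation: split at index 5 and swap parts
Front part s[0:5] = 'fsxio'
Back part s[5:] = 'g'
Rotated = back + front = 'g' + 'fsxio'
Result: gfsxio


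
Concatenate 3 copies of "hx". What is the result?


Input string: 'hx'
Operation: repeat 3 times
Concatenation: 'hx' + 'hx' + 'hx'
Result: hxhxhx


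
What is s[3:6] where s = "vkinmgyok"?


Input string: 'vkinmgyok'
Operation: slice [3:6]
Extract characters: s[3]='n', s[4]='m', s[5]='g'
Result: nmg


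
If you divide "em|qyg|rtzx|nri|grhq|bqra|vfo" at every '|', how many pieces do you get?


Input string: 'em|qyg|rtzx|nri|grhq|bqra|vfo'
Delimiter: '|'
Split result: 'em', 'qyg', 'rtzx', 'nri', 'grhq', 'bqra', 'vfo'
Number of parts: 7


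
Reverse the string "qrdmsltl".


Input string: 'qrdmsltl'
Operation: reverse character order
Original order: 'q' -> 'r' -> 'd' -> 'm' -> 's' -> 'l' -> 't' -> 'l'
Reversed order: 'l' -> 't' -> 'l' -> 's' -> 'm' -> 'd' -> 'r' -> 'q'
Result: ltlsmdrq


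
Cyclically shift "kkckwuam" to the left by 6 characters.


Input: 'kkckwuam', shift = 6
Operation: split at index 6 and swap parts
Front part s[0:6] = 'kkckwu'
Back part s[6:] = 'am'
Rotated = back + front = 'am' + 'kkckwu'
Result: amkkckwu


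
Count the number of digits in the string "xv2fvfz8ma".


Input string: 'xv2fvfz8ma'
Operation: count digit characters (0-9)
Scan: 'x', 'v', '2'(digit), 'f', 'v', 'f', 'z', '8'(digit), 'm', 'a'
Digits found: 2
Result: 2


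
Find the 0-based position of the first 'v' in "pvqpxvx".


Input string: 'pvqpxvx'
Target: 'v'
Scanning left to right: s[0]='p', s[1]='v'
First match at index: 1


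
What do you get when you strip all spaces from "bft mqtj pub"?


Input string: 'bft mqtj pub'
Operation: remove all spaces
Words: 'bft', 'mqtj', 'pub'
Join without spaces: bftmqtjpub


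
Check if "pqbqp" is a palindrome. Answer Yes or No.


Input string: 'pqbqp'
Reversed: 'pqbqp'
Compare pairs: s[0]='p' vs s[4]='p' (match), s[1]='q' vs s[3]='q' (match)
Palindrome: Yes


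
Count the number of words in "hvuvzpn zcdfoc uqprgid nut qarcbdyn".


Input string: 'hvuvzpn zcdfoc uqprgid nut qarcbdyn'
Operation: split by spaces
Words found: 'hvuvzpn', 'zcdfoc', 'uqprgid', 'nut', 'qarcbdyn'
Word count: 5


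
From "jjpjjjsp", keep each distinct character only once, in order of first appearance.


Input: 'jjpjjjsp'
Operation: keep first occurrence of each character
Scan: s[0]='j' new -> keep; s[1]='j' seen -> skip; s[2]='p' new -> keep; s[3]='j' seen -> skip; s[4]='j' seen -> skip; s[5]='j' seen -> skip; s[6]='s' new -> keep; s[7]='p' seen -> skip
Result: jps


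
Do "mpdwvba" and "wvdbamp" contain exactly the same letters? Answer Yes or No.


String 1: 'mpdwvba' -> sorted: 'abdmpvw'
String 2: 'wvdbamp' -> sorted: 'abdmpvw'
Compare sorted forms: 'abdmpvw' == 'abdmpvw'
Anagram: Yes


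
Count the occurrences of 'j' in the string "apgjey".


Input string: 'apgjey'
Target character: 'j'
Scan each position: s[3]='j'
Matches found at indices: 3
Total: 1


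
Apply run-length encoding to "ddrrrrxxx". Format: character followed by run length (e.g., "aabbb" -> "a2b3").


Input: 'ddrrrrxxx'
Operation: identify consecutive runs
Runs: 'dd' -> d2, 'rrrr' -> r4, 'xxx' -> x3
Encoded: d2r4x3


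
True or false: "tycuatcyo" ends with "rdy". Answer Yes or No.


Input string: 'tycuatcyo'
Suffix to check: 'rdy'
Last 3 characters of input: 'cyo'
Match: False
Result: No


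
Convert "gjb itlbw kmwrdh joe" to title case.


Input string: 'gjb itlbw kmwrdh joe'
Operation: capitalize first letter of each word
Word transformations: 'gjb'->'Gjb', 'itlbw'->'Itlbw', 'kmwrdh'->'Kmwrdh', 'joe'->'Joe'
Result: Gjb Itlbw Kmwrdh Joe


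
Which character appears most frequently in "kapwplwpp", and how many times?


Input: 'kapwplwpp'
Operation: tally each character
Counts: 'a':1, 'k':1, 'l':1, 'p':4, 'w':2
Maximum: 'p' appears 4 times


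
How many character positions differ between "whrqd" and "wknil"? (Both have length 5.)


String 1: 'whrqd'
String 2: 'wknil'
Compare each position: pos 0: 'w'=='w', pos 1: 'h'!='k', pos 2: 'r'!='n', pos 3: 'q'!='i', pos 4: 'd'!='l'
Differing positions: 4
Hamming distance: 4


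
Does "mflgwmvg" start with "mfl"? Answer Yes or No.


Input string: 'mflgwmvg'
Prefix to check: 'mfl'
First 3 characters of input: 'mfl'
Match: True
Result: Yes


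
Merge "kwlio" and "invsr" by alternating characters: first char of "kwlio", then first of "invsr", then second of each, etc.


String 1: 'kwlio'
String 2: 'invsr'
Operation: alternate characters
Pairs: 'k'+'i', 'w'+'n', 'l'+'v', 'i'+'s', 'o'+'r'
Result: kiwnlvisor


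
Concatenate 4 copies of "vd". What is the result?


Input string: 'vd'
Operation: repeat 4 times
Concatenation: 'vd' + 'vd' + 'vd' + 'vd'
Result: vdvdvdvd


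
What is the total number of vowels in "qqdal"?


Input string: 'qqdal'
Operation: count vowels (a, e, i, o, u)
Scan: s[0]='q', s[1]='q', s[2]='d', s[3]='a' (vowel), s[4]='l'
Vowels found: 1
Result: 1


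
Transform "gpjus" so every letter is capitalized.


Input string: 'gpjus'
Operation: convert each letter to uppercase
Mapping: 'g'->'G', 'p'->'P', 'j'->'J', 'u'->'U', 's'->'S'
Result: GPJUS


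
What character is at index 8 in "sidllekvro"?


Input string: 'sidllekvro'
Operation: get character at index 8
Index mapping: s[0]='s', s[1]='i', s[2]='d', s[3]='l', s[4]='l', s[5]='e', s[6]='k', s[7]='v', s[8]='r'
Result: 'r'


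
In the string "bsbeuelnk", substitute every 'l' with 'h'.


Input string: 'bsbeuelnk'
Operation: replace 'l' with 'h'
Positions of 'l': 6
After replacement: bsbeuehnk


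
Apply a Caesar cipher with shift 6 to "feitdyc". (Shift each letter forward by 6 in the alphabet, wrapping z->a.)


Input: 'feitdyc', shift = 6
Operation: for each letter, (position + 6) mod 26
Mapping: 'f'(5+6=11)->'l', 'e'(4+6=10)->'k', 'i'(8+6=14)->'o', 't'(19+6=25)->'z', 'd'(3+6=9)->'j', 'y'(24+6=30, 30 mod 26=4)->'e', 'c'(2+6=8)->'i'
Result: lkozjei


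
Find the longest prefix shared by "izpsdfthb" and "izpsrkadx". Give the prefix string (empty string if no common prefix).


String 1: 'izpsdfthb'
String 2: 'izpsrkadx'
Compare position by position:
pos 0: 'i' vs 'i' match
pos 1: 'z' vs 'z' match
pos 2: 'p' vs 'p' match
pos 3: 's' vs 's' match
pos 4: 'd' vs 'r' differ -> stop
Longest common prefix: "izps" (length 4)


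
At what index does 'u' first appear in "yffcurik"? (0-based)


Input string: 'yffcurik'
Target: 'u'
Scanning left to right: s[0]='y', s[1]='f', s[2]='f', s[3]='c', s[4]='u'
First match at index: 4


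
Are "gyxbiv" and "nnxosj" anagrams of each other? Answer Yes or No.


String 1: 'gyxbiv' -> sorted: 'bgivxy'
String 2: 'nnxosj' -> sorted: 'jnnosx'
Compare sorted forms: 'bgivxy' != 'jnnosx'
Anagram: No


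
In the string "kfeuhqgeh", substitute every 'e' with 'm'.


Input string: 'kfeuhqgeh'
Operation: replace 'e' with 'm'
Positions of 'e': 2, 7
After replacement: kfmuhqgmh


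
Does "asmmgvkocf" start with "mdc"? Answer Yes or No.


Input string: 'asmmgvkocf'
Prefix to check: 'mdc'
First 3 characters of input: 'asm'
Match: False
Result: No


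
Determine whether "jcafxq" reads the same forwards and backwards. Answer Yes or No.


Input string: 'jcafxq'
Reversed: 'qxfacj'
Compare pairs: s[0]='j' vs s[5]='q' (mismatch), s[1]='c' vs s[4]='x' (mismatch), s[2]='a' vs s[3]='f' (mismatch)
Palindrome: No


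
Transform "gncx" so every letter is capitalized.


Input string: 'gncx'
Operation: convert each letter to uppercase
Mapping: 'g'->'G', 'n'->'N', 'c'->'C', 'x'->'X'
Result: GNCX


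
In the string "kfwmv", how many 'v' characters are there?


Input string: 'kfwmv'
Target character: 'v'
Scan each position: s[4]='v'
Matches found at indices: 4
Total: 1


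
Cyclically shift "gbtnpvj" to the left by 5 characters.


Input: 'gbtnpvj', shift = 5
Operation: split at index 5 and swap parts
Front part s[0:5] = 'gbtnp'
Back part s[5:] = 'vj'
Rotated = back + front = 'vj' + 'gbtnp'
Result: vjgbtnp


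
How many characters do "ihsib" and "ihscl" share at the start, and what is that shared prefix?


String 1: 'ihsib'
String 2: 'ihscl'
Compare position by position:
pos 0: 'i' vs 'i' match
pos 1: 'h' vs 'h' match
pos 2: 's' vs 's' match
pos 3: 'i' vs 'c' differ -> stop
Longest common prefix: "ihs" (length 3)


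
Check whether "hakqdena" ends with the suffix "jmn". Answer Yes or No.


Input string: 'hakqdena'
Suffix to check: 'jmn'
Last 3 characters of input: 'ena'
Match: False
Result: No


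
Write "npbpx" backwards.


Input string: 'npbpx'
Operation: reverse character order
Original order: 'n' -> 'p' -> 'b' -> 'p' -> 'x'
Reversed order: 'x' -> 'p' -> 'b' -> 'p' -> 'n'
Result: xpbpn


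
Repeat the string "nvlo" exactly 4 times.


Input string: 'nvlo'
Operation: repeat 4 times
Concatenation: 'nvlo' + 'nvlo' + 'nvlo' + 'nvlo'
Result: nvlonvlonvlonvlo


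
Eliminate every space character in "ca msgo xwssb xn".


Input string: 'ca msgo xwssb xn'
Operation: remove all spaces
Words: 'ca', 'msgo', 'xwssb', 'xn'
Join without spaces: camsgoxwssbxn


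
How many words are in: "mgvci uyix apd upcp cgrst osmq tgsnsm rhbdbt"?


Input string: 'mgvci uyix apd upcp cgrst osmq tgsnsm rhbdbt'
Operation: split by spaces
Words found: 'mgvci', 'uyix', 'apd', 'upcp', 'cgrst', 'osmq', 'tgsnsm', 'rhbdbt'
Word count: 8


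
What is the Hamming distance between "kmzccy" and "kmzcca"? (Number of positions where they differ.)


String 1: 'kmzccy'
String 2: 'kmzcca'
Compare each position: pos 0: 'k'=='k', pos 1: 'm'=='m', pos 2: 'z'=='z', pos 3: 'c'=='c', pos 4: 'c'=='c', pos 5: 'y'!='a'
Differing positions: 1
Hamming distance: 1


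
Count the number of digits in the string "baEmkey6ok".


Input string: 'baEmkey6ok'
Operation: count digit characters (0-9)
Scan: 'b', 'a', 'E', 'm', 'k', 'e', 'y', '6'(digit), 'o', 'k'
Digits found: 1
Result: 1


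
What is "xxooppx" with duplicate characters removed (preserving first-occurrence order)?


Input: 'xxooppx'
Operation: keep first occurrence of each character
Scan: s[0]='x' new -> keep; s[1]='x' seen -> skip; s[2]='o' new -> keep; s[3]='o' seen -> skip; s[4]='p' new -> keep; s[5]='p' seen -> skip; s[6]='x' seen -> skip
Result: xop


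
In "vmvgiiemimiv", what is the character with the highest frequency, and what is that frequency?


Input: 'vmvgiiemimiv'
Operation: tally each character
Counts: 'e':1, 'g':1, 'i':4, 'm':3, 'v':3
Maximum: 'i' appears 4 times


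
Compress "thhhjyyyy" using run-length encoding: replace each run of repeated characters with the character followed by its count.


Input: 'thhhjyyyy'
Operation: identify consecutive runs
Runs: 't' -> t1, 'hhh' -> h3, 'j' -> j1, 'yyyy' -> y4
Encoded: t1h3j1y4


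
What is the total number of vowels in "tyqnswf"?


Input string: 'tyqnswf'
Operation: count vowels (a, e, i, o, u)
Scan: s[0]='t', s[1]='y', s[2]='q', s[3]='n', s[4]='s', s[5]='w', s[6]='f'
Vowels found: 0
Result: 0


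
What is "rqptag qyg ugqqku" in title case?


Input string: 'rqptag qyg ugqqku'
Operation: capitalize first letter of each word
Word transformations: 'rqptag'->'Rqptag', 'qyg'->'Qyg', 'ugqqku'->'Ugqqku'
Result: Rqptag Qyg Ugqqku


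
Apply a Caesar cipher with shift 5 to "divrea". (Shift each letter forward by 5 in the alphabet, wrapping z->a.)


Input: 'divrea', shift = 5
Operation: for each letter, (position + 5) mod 26
Mapping: 'd'(3+5=8)->'i', 'i'(8+5=13)->'n', 'v'(21+5=26, 26 mod 26=0)->'a', 'r'(17+5=22)->'w', 'e'(4+5=9)->'j', 'a'(0+5=5)->'f'
Result: inawjf


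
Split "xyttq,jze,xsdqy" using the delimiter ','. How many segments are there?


Input string: 'xyttq,jze,xsdqy'
Delimiter: ','
Split result: 'xyttq', 'jze', 'xsdqy'
Number of parts: 3


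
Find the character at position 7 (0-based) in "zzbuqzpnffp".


Input string: 'zzbuqzpnffp'
Operation: get character at index 7
Index mapping: s[0]='z', s[1]='z', s[2]='b', s[3]='u', s[4]='q', s[5]='z', s[6]='p', s[7]='n'
Result: 'n'


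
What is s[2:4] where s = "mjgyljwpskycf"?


Input string: 'mjgyljwpskycf'
Operation: slice [2:4]
Extract characters: s[2]='g', s[3]='y'
Result: gy


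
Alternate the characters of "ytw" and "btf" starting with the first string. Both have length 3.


String 1: 'ytw'
String 2: 'btf'
Operation: alternate characters
Pairs: 'y'+'b', 't'+'t', 'w'+'f'
Result: ybttwf


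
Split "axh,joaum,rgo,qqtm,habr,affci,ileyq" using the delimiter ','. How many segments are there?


Input string: 'axh,joaum,rgo,qqtm,habr,affci,ileyq'
Delimiter: ','
Split result: 'axh', 'joaum', 'rgo', 'qqtm', 'habr', 'affci', 'ileyq'
Number of parts: 7


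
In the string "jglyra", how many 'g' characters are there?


Input string: 'jglyra'
Target character: 'g'
Scan each position: s[1]='g'
Matches found at indices: 1
Total: 1


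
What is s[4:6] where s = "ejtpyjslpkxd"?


Input string: 'ejtpyjslpkxd'
Operation: slice [4:6]
Extract characters: s[4]='y', s[5]='j'
Result: yj


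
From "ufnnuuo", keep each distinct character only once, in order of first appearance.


Input: 'ufnnuuo'
Operation: keep first occurrence of each character
Scan: s[0]='u' new -> keep; s[1]='f' new -> keep; s[2]='n' new -> keep; s[3]='n' seen -> skip; s[4]='u' seen -> skip; s[5]='u' seen -> skip; s[6]='o' new -> keep
Result: ufno


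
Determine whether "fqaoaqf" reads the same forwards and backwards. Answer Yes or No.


Input string: 'fqaoaqf'
Reversed: 'fqaoaqf'
Compare pairs: s[0]='f' vs s[6]='f' (match), s[1]='q' vs s[5]='q' (match), s[2]='a' vs s[4]='a' (match)
Palindrome: Yes


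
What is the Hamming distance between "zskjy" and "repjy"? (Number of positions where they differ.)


String 1: 'zskjy'
String 2: 'repjy'
Compare each position: pos 0: 'z'!='r', pos 1: 's'!='e', pos 2: 'k'!='p', pos 3: 'j'=='j', pos 4: 'y'=='y'
Differing positions: 3
Hamming distance: 3


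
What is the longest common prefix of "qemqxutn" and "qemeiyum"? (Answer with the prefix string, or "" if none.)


String 1: 'qemqxutn'
String 2: 'qemeiyum'
Compare position by position:
pos 0: 'q' vs 'q' match
pos 1: 'e' vs 'e' match
pos 2: 'm' vs 'm' match
pos 3: 'q' vs 'e' differ -> stop
Longest common prefix: "qem" (length 3)


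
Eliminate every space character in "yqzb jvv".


Input string: 'yqzb jvv'
Operation: remove all spaces
Words: 'yqzb', 'jvv'
Join without spaces: yqzbjvv


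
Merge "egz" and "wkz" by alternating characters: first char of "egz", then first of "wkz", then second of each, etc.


String 1: 'egz'
String 2: 'wkz'
Operation: alternate characters
Pairs: 'e'+'w', 'g'+'k', 'z'+'z'
Result: ewgkzz


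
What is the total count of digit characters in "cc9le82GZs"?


Input string: 'cc9le82GZs'
Operation: count digit characters (0-9)
Scan: 'c', 'c', '9'(digit), 'l', 'e', '8'(digit), '2'(digit), 'G', 'Z', 's'
Digits found: 3
Result: 3


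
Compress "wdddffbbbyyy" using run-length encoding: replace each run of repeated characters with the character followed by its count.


Input: 'wdddffbbbyyy'
Operation: identify consecutive runs
Runs: 'w' -> w1, 'ddd' -> d3, 'ff' -> f2, 'bbb' -> b3, 'yyy' -> y3
Encoded: w1d3f2b3y3


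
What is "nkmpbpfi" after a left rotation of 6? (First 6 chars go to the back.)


Input: 'nkmpbpfi', shift = 6
Operation: split at index 6 and swap parts
Front part s[0:6] = 'nkmpbp'
Back part s[6:] = 'fi'
Rotated = back + front = 'fi' + 'nkmpbp'
Result: finkmpbp


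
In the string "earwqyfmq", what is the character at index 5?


Input string: 'earwqyfmq'
Operation: get character at index 5
Index mapping: s[0]='e', s[1]='a', s[2]='r', s[3]='w', s[4]='q', s[5]='y'
Result: 'y'


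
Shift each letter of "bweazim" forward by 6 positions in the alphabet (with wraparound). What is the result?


Input: 'bweazim', shift = 6
Operation: for each letter, (position + 6) mod 26
Mapping: 'b'(1+6=7)->'h', 'w'(22+6=28, 28 mod 26=2)->'c', 'e'(4+6=10)->'k', 'a'(0+6=6)->'g', 'z'(25+6=31, 31 mod 26=5)->'f', 'i'(8+6=14)->'o', 'm'(12+6=18)->'s'
Result: hckgfos


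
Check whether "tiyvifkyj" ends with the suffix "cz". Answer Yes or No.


Input string: 'tiyvifkyj'
Suffix to check: 'cz'
Last 2 characters of input: 'yj'
Match: False
Result: No


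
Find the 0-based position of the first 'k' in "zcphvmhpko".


Input string: 'zcphvmhpko'
Target: 'k'
Scanning left to right: s[0]='z', s[1]='c', s[2]='p', s[3]='h', s[4]='v', s[5]='m', s[6]='h', s[7]='p', s[8]='k'
First match at index: 8


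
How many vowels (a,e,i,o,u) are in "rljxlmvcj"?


Input string: 'rljxlmvcj'
Operation: count vowels (a, e, i, o, u)
Scan: s[0]='r', s[1]='l', s[2]='j', s[3]='x', s[4]='l', s[5]='m', s[6]='v', s[7]='c', s[8]='j'
Vowels found: 0
Result: 0


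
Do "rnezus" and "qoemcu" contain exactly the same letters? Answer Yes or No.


String 1: 'rnezus' -> sorted: 'enrsuz'
String 2: 'qoemcu' -> sorted: 'cemoqu'
Compare sorted forms: 'enrsuz' != 'cemoqu'
Anagram: No


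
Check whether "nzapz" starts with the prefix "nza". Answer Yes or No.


Input string: 'nzapz'
Prefix to check: 'nza'
First 3 characters of input: 'nza'
Match: True
Result: Yes


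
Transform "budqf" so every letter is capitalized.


Input string: 'budqf'
Operation: convert each letter to uppercase
Mapping: 'b'->'B', 'u'->'U', 'd'->'D', 'q'->'Q', 'f'->'F'
Result: BUDQF


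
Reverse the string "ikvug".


Input string: 'ikvug'
Operation: reverse character order
Original order: 'i' -> 'k' -> 'v' -> 'u' -> 'g'
Reversed order: 'g' -> 'u' -> 'v' -> 'k' -> 'i'
Result: guvki


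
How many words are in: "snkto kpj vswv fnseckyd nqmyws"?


Input string: 'snkto kpj vswv fnseckyd nqmyws'
Operation: split by spaces
Words found: 'snkto', 'kpj', 'vswv', 'fnseckyd', 'nqmyws'
Word count: 5


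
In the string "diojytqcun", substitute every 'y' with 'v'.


Input string: 'diojytqcun'
Operation: replace 'y' with 'v'
Positions of 'y': 4
After replacement: diojvtqcun


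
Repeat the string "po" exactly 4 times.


Input string: 'po'
Operation: repeat 4 times
Concatenation: 'po' + 'po' + 'po' + 'po'
Result: popopopo


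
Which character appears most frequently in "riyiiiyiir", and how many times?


Input: 'riyiiiyiir'
Operation: tally each character
Counts: 'i':6, 'r':2, 'y':2
Maximum: 'i' appears 6 times


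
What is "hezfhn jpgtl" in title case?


Input string: 'hezfhn jpgtl'
Operation: capitalize first letter of each word
Word transformations: 'hezfhn'->'Hezfhn', 'jpgtl'->'Jpgtl'
Result: Hezfhn Jpgtl


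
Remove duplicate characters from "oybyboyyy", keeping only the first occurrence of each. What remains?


Input: 'oybyboyyy'
Operation: keep first occurrence of each character
Scan: s[0]='o' new -> keep; s[1]='y' new -> keep; s[2]='b' new -> keep; s[3]='y' seen -> skip; s[4]='b' seen -> skip; s[5]='o' seen -> skip; s[6]='y' seen -> skip; s[7]='y' seen -> skip; s[8]='y' seen -> skip
Result: oyb


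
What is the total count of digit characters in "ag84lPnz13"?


Input string: 'ag84lPnz13'
Operation: count digit characters (0-9)
Scan: 'a', 'g', '8'(digit), '4'(digit), 'l', 'P', 'n', 'z', '1'(digit), '3'(digit)
Digits found: 4
Result: 4


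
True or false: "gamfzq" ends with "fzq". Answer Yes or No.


Input string: 'gamfzq'
Suffix to check: 'fzq'
Last 3 characters of input: 'fzq'
Match: True
Result: Yes


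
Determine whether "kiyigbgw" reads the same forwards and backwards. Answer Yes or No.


Input string: 'kiyigbgw'
Reversed: 'wgbgiyik'
Compare pairs: s[0]='k' vs s[7]='w' (mismatch), s[1]='i' vs s[6]='g' (mismatch), s[2]='y' vs s[5]='b' (mismatch), s[3]='i' vs s[4]='g' (mismatch)
Palindrome: No


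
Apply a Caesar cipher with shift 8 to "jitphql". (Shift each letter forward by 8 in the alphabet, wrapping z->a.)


Input: 'jitphql', shift = 8
Operation: for each letter, (position + 8) mod 26
Mapping: 'j'(9+8=17)->'r', 'i'(8+8=16)->'q', 't'(19+8=27, 27 mod 26=1)->'b', 'p'(15+8=23)->'x', 'h'(7+8=15)->'p', 'q'(16+8=24)->'y', 'l'(11+8=19)->'t'
Result: rqbxpyt


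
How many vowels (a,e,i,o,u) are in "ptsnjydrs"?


Input string: 'ptsnjydrs'
Operation: count vowels (a, e, i, o, u)
Scan: s[0]='p', s[1]='t', s[2]='s', s[3]='n', s[4]='j', s[5]='y', s[6]='d', s[7]='r', s[8]='s'
Vowels found: 0
Result: 0


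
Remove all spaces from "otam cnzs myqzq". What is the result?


Input string: 'otam cnzs myqzq'
Operation: remove all spaces
Words: 'otam', 'cnzs', 'myqzq'
Join without spaces: otamcnzsmyqzq


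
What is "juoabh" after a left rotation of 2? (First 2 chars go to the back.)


Input: 'juoabh', shift = 2
Operation: split at index 2 and swap parts
Front part s[0:2] = 'ju'
Back part s[2:] = 'oabh'
Rotated = back + front = 'oabh' + 'ju'
Result: oabhju


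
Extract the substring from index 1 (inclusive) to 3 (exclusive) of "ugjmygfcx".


Input string: 'ugjmygfcx'
Operation: slice [1:3]
Extract characters: s[1]='g', s[2]='j'
Result: gj


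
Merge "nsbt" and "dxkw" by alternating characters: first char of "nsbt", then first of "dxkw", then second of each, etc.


String 1: 'nsbt'
String 2: 'dxkw'
Operation: alternate characters
Pairs: 'n'+'d', 's'+'x', 'b'+'k', 't'+'w'
Result: ndsxbktw
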